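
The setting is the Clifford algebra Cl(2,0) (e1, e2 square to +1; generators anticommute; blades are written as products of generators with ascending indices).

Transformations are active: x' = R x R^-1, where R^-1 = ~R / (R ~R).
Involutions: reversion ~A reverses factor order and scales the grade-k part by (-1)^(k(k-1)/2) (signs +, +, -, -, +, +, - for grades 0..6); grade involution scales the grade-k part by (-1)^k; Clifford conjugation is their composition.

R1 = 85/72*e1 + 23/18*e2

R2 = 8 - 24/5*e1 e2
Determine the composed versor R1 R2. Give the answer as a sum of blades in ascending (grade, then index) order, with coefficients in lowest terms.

Distribute over the terms of R1 (each basis-blade product reordered to ascending indices, repeated generators contracted through their squares):
(85/72*e1) R2 = 85/9*e1 - 17/3*e2
(23/18*e2) R2 = 92/15*e1 + 92/9*e2
Summing the partial products and collecting blades:
Answer: 701/45*e1 + 41/9*e2


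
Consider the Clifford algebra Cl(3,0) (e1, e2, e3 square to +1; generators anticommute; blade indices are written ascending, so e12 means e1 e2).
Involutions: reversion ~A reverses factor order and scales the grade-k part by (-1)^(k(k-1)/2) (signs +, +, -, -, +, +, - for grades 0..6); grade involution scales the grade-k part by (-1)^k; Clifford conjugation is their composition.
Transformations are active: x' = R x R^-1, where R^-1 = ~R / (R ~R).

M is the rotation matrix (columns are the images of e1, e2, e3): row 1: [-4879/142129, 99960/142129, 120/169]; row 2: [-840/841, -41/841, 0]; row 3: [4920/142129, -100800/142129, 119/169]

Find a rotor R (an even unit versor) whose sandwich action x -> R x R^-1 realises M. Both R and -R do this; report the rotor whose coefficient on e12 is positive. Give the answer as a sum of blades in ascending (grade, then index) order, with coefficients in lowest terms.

Method: write R = a + b12*e12 + b13*e13 + b23*e23 with a^2 + b12^2 + b13^2 + b23^2 = 1 (so R^-1 = ~R). Expanding the columns R e_j ~R gives tr M = 4a^2 - 1 and, from the antisymmetric part, M21 - M12 = -4a*b12, M13 - M31 = 4a*b13, M32 - M23 = -4a*b23.
Here tr M = 88271/142129, so a^2 = (1 + tr M)/4 = 57600/142129 and a = ±240/377. Taking a = 240/377: M21 - M12 = -241920/142129, M13 - M31 = 96000/142129, M32 - M23 = -100800/142129, giving b12 = 252/377, b13 = 100/377, b23 = 105/377, i.e. R = 240/377 + 252/377*e12 + 100/377*e13 + 105/377*e23.
Its e12 coefficient is already positive.
Answer: 240/377 + 252/377*e12 + 100/377*e13 + 105/377*e23. Why the constraint matters: R and -R act identically through the sandwich — M has trace 88271/142129 either way — so only the sign condition on e12 picks one of the two preimages.


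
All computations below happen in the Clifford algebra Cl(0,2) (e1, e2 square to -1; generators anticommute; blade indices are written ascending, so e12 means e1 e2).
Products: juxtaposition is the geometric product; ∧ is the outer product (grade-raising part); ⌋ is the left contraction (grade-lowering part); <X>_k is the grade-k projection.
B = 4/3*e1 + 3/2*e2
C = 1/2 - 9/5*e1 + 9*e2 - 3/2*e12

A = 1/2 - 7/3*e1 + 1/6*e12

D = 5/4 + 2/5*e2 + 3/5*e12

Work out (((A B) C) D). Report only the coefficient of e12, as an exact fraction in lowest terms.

step 1: 28/9 + 5/12*e1 + 35/36*e2 - 7/2*e12
step 2: -421/36 + 493/20*e1 + 3187/90*e2 - 11/12*e12
step 3: -11293/400 + 62911/1200*e1 + 44633/1800*e2 + 679/400*e12
Answer: 679/400


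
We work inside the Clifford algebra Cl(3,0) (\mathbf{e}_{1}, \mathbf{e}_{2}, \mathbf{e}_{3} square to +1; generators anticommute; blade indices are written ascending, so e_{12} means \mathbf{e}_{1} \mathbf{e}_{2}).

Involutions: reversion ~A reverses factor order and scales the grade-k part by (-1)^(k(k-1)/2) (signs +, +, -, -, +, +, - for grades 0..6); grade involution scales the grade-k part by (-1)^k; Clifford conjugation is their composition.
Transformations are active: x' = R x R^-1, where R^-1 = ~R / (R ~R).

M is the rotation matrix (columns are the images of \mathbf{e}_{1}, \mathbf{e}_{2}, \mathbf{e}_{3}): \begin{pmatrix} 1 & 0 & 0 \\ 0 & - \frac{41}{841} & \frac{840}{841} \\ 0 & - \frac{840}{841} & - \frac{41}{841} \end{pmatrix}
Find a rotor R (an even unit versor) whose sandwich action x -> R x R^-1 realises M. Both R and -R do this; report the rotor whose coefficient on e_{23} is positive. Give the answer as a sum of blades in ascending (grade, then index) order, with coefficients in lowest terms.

Method: write R = a + b12*e_{12} + b13*e_{13} + b23*e_{23} with a^2 + b12^2 + b13^2 + b23^2 = 1 (so R^-1 = ~R). Expanding the columns R e_j ~R gives tr M = 4a^2 - 1 and, from the antisymmetric part, M21 - M12 = -4a*b12, M13 - M31 = 4a*b13, M32 - M23 = -4a*b23.
Here tr M = \frac{759}{841}, so a^2 = (1 + tr M)/4 = \frac{400}{841} and a = ±\frac{20}{29}. Taking a = \frac{20}{29}: M21 - M12 = 0, M13 - M31 = 0, M32 - M23 = -\frac{1680}{841}, giving b12 = 0, b13 = 0, b23 = \frac{21}{29}, i.e. R = \frac{20}{29} + \frac{21}{29} e_{23}.
Its e_{23} coefficient is already positive.
Answer: \frac{20}{29} + \frac{21}{29} e_{23}. Recall the cover is two-to-one: with M of trace \frac{759}{841}, both preimages act alike, and the stated e_{23} sign chooses the sheet.


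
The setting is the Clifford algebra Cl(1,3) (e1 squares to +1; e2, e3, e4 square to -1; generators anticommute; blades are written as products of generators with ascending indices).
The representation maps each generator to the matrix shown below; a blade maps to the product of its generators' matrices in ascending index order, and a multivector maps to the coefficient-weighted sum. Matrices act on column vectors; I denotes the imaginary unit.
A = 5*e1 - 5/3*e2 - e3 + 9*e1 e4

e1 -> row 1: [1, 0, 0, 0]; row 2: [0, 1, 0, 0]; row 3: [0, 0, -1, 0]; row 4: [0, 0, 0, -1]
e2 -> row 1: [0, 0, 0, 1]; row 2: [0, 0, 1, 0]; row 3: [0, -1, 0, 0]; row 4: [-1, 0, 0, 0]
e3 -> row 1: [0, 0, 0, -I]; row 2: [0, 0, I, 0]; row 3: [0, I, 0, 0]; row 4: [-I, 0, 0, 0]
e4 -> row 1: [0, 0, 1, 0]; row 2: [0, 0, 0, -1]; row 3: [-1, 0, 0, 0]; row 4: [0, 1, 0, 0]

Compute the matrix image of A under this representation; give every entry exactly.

Bivector images (products of the table entries): rho(e1 e4) = rho(e1)rho(e4) = row 1: [0, 0, 1, 0]; row 2: [0, 0, 0, -1]; row 3: [1, 0, 0, 0]; row 4: [0, -1, 0, 0].
M = (5)*rho(e1) + (-5/3)*rho(e2) + (-1)*rho(e3) + (9)*rho(e1 e4), summed entrywise:
Answer: row 1: [5, 0, 9, -5/3 + I]; row 2: [0, 5, -5/3 - I, -9]; row 3: [9, 5/3 - I, -5, 0]; row 4: [5/3 + I, -9, 0, -5]


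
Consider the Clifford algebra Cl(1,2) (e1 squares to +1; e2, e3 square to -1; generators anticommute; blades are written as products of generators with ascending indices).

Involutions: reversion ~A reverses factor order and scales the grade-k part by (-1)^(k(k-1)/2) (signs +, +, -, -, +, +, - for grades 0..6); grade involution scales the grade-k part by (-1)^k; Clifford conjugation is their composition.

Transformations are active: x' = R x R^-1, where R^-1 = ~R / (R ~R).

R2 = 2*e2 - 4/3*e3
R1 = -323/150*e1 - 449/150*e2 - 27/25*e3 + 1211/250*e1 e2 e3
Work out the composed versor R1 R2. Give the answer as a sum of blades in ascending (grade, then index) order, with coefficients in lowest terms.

Distribute over the terms of R2 (each basis-blade product reordered to ascending indices, repeated generators contracted through their squares):
R1 (2*e2) = 449/75 - 323/75*e1 e2 + 1211/125*e1 e3 + 54/25*e2 e3
R1 (-4/3*e3) = -36/25 + 2422/375*e1 e2 + 646/225*e1 e3 + 898/225*e2 e3
Summing the partial products and collecting blades:
Answer: 341/75 + 269/125*e1 e2 + 14129/1125*e1 e3 + 1384/225*e2 e3


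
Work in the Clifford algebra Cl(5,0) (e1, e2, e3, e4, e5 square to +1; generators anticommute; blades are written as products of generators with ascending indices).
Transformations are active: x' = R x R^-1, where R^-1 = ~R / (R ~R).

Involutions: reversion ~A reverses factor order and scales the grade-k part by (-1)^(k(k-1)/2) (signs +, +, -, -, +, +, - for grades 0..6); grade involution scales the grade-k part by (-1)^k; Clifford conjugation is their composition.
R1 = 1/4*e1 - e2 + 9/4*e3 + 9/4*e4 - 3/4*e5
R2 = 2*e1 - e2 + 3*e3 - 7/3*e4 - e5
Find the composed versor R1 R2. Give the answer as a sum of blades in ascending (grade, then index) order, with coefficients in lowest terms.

Distribute over the terms of R1 (each basis-blade product reordered to ascending indices, repeated generators contracted through their squares):
(1/4*e1) R2 = 1/2 - 1/4*e1 e2 + 3/4*e1 e3 - 7/12*e1 e4 - 1/4*e1 e5
(-e2) R2 = 1 + 2*e1 e2 - 3*e2 e3 + 7/3*e2 e4 + e2 e5
(9/4*e3) R2 = 27/4 - 9/2*e1 e3 + 9/4*e2 e3 - 21/4*e3 e4 - 9/4*e3 e5
(9/4*e4) R2 = -21/4 - 9/2*e1 e4 + 9/4*e2 e4 - 27/4*e3 e4 - 9/4*e4 e5
(-3/4*e5) R2 = 3/4 + 3/2*e1 e5 - 3/4*e2 e5 + 9/4*e3 e5 - 7/4*e4 e5
Summing the partial products and collecting blades:
Answer: 15/4 + 7/4*e1 e2 - 15/4*e1 e3 - 61/12*e1 e4 + 5/4*e1 e5 - 3/4*e2 e3 + 55/12*e2 e4 + 1/4*e2 e5 - 12*e3 e4 - 4*e4 e5


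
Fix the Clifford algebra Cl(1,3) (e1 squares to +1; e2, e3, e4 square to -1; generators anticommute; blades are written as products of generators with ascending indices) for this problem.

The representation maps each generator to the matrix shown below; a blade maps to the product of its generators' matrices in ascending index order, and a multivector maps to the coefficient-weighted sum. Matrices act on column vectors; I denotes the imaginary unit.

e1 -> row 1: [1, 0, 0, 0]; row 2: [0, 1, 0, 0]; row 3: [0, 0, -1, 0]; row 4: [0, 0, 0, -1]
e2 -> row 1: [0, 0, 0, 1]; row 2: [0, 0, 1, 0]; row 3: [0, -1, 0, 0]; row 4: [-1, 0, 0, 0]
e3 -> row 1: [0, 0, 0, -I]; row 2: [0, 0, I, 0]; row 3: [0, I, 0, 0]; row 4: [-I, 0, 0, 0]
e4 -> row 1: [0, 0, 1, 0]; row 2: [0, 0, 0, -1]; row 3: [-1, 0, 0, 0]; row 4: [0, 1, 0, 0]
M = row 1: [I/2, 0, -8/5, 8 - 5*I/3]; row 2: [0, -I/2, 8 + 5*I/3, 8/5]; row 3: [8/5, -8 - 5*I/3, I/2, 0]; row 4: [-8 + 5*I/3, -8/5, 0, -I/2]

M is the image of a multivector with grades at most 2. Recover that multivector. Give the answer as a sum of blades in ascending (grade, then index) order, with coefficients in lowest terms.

Method: the blade images are trace-orthogonal — tr(rho(e_A) rho(e_B)^-1) = 4 if A = B and 0 otherwise — and rho(e_A)^-1 = (e_A)^2 * rho(e_A) with (e_A)^2 = +1 or -1, so the coefficient of e_A in the preimage is (e_A)^2 * tr(M rho(e_A))/4.
Nonzero projections over blades of grade <= 2: e2: (e2)^2 = -1, tr(M rho(e2)) = -32, coefficient 8; e4: (e4)^2 = -1, tr(M rho(e4)) = 32/5, coefficient -8/5; e1 e3: (e1 e3)^2 = +1, tr(M rho(e1 e3)) = 20/3, coefficient 5/3; e2 e3: (e2 e3)^2 = -1, tr(M rho(e2 e3)) = 2, coefficient -1/2. Every other blade of grade <= 2 projects to 0.
Answer: 8*e2 - 8/5*e4 + 5/3*e1 e3 - 1/2*e2 e3


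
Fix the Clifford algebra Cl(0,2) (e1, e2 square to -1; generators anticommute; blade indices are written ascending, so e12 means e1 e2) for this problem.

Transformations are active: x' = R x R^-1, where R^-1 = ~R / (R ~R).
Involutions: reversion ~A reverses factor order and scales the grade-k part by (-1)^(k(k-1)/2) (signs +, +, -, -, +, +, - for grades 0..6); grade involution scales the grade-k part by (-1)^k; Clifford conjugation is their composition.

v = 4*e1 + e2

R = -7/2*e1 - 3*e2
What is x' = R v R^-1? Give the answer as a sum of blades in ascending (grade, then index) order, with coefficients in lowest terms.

~R = -7/2*e1 - 3*e2, and R ~R = -85/4, so R^-1 = ~R / (-85/4).
R v = 17 + 17/2*e12
Answer: 8/5*e1 + 19/5*e2


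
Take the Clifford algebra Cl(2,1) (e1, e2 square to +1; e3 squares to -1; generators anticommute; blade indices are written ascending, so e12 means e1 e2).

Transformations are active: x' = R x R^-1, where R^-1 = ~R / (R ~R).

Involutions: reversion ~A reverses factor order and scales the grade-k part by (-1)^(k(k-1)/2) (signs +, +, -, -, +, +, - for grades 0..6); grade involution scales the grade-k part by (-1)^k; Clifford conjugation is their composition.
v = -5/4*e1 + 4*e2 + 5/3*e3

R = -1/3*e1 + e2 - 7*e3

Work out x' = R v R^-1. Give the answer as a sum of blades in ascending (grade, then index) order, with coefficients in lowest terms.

~R = -1/3*e1 + e2 - 7*e3, and R ~R = -431/9, so R^-1 = ~R / (-431/9).
R v = 193/12 - 1/12*e12 - 335/36*e13 + 89/3*e23
Answer: 2541/1724*e1 - 4027/862*e2 + 7849/2586*e3


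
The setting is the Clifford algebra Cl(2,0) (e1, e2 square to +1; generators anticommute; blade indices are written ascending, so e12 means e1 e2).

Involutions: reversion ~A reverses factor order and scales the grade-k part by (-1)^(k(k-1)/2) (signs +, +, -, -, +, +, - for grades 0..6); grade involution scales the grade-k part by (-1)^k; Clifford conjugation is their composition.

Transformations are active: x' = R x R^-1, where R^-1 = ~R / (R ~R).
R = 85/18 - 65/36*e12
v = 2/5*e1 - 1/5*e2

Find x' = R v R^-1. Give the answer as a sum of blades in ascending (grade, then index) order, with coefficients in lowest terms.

~R = 85/18 + 65/36*e12, and R ~R = 33125/1296, so R^-1 = ~R / (33125/1296).
R v = 9/4*e1 - 2/9*e2
Answer: 2858/6625*e1 + 781/6625*e2


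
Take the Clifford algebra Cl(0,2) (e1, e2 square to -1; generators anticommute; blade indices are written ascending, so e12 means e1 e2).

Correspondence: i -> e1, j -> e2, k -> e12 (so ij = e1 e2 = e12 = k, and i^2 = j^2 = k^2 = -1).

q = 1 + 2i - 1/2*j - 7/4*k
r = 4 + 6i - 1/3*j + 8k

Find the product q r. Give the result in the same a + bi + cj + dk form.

In blades: q = 1 + 2*e1 - 1/2*e2 - 7/4*e12, r = 4 + 6*e1 - 1/3*e2 + 8*e12.
Distribute q over r term by term (generator squares from the signature, products reordered to ascending indices): (1)*r = 4 + 6*e1 - 1/3*e2 + 8*e12; (2*e1)*r = -12 + 8*e1 - 16*e2 - 2/3*e12; (-1/2*e2)*r = -1/6 - 4*e1 - 2*e2 + 3*e12; (-7/4*e12)*r = 14 - 7/12*e1 - 21/2*e2 - 7*e12.
Sum: 35/6 + 113/12*e1 - 173/6*e2 + 10/3*e12; translating back through the correspondence:
Answer: 35/6 + 113/12*i - 173/6*j + 10/3*k


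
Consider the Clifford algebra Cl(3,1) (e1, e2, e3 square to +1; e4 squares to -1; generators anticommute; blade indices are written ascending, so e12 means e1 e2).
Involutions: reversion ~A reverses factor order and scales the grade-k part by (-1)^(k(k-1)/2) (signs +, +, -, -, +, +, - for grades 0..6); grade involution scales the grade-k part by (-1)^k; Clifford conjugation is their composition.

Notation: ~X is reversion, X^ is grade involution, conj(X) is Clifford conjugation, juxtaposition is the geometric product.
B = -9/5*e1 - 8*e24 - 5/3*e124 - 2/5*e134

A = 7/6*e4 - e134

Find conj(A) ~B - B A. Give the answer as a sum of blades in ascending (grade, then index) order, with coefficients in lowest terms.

first term: -2/5 - 28/3*e2 + 35/18*e12 + 7/15*e13 - 21/10*e14 + 5/3*e23 + 9/5*e34 + 8*e123
second term: 2/5 + 28/3*e2 + 35/18*e12 + 7/15*e13 - 21/10*e14 + 5/3*e23 + 9/5*e34 + 8*e123
Answer: -4/5 - 56/3*e2


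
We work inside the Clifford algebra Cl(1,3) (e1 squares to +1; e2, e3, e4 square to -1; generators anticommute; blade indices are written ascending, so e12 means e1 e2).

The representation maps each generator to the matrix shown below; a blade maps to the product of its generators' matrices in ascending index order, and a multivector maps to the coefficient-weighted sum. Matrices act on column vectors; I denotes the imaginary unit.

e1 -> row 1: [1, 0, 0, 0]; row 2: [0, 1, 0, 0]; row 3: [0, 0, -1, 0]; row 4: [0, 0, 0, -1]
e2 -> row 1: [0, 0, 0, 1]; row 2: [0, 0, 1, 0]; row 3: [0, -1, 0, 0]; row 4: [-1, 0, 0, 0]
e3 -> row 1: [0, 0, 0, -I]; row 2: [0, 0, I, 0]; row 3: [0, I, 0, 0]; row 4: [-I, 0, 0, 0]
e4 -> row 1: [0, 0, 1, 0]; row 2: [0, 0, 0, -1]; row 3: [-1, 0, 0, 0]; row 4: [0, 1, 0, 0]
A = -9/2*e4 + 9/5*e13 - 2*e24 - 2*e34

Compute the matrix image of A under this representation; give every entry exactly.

Bivector images (products of the table entries): rho(e13) = rho(e1)rho(e3) = row 1: [0, 0, 0, -I]; row 2: [0, 0, I, 0]; row 3: [0, -I, 0, 0]; row 4: [I, 0, 0, 0]; rho(e24) = rho(e2)rho(e4) = row 1: [0, 1, 0, 0]; row 2: [-1, 0, 0, 0]; row 3: [0, 0, 0, 1]; row 4: [0, 0, -1, 0]; rho(e34) = rho(e3)rho(e4) = row 1: [0, -I, 0, 0]; row 2: [-I, 0, 0, 0]; row 3: [0, 0, 0, -I]; row 4: [0, 0, -I, 0].
M = (-9/2)*rho(e4) + (9/5)*rho(e13) + (-2)*rho(e24) + (-2)*rho(e34), summed entrywise:
Answer: row 1: [0, -2 + 2*I, -9/2, -9*I/5]; row 2: [2 + 2*I, 0, 9*I/5, 9/2]; row 3: [9/2, -9*I/5, 0, -2 + 2*I]; row 4: [9*I/5, -9/2, 2 + 2*I, 0]


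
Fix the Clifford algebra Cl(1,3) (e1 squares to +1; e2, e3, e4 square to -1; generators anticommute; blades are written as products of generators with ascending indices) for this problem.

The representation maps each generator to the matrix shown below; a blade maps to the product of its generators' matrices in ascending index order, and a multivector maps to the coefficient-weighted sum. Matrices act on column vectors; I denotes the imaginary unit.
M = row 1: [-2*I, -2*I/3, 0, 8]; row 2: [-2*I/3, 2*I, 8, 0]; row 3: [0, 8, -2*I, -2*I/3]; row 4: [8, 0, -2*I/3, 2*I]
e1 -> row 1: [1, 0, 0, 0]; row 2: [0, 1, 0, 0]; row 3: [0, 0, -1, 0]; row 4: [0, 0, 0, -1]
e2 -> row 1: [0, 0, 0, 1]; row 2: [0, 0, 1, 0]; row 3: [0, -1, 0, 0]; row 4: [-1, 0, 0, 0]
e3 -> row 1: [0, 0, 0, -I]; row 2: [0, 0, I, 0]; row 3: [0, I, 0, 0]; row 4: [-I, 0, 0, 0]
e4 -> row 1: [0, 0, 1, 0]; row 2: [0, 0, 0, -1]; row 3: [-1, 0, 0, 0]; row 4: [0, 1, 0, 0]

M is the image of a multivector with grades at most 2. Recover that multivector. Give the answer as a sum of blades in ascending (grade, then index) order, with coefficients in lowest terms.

Method: the blade images are trace-orthogonal — tr(rho(e_A) rho(e_B)^-1) = 4 if A = B and 0 otherwise — and rho(e_A)^-1 = (e_A)^2 * rho(e_A) with (e_A)^2 = +1 or -1, so the coefficient of e_A in the preimage is (e_A)^2 * tr(M rho(e_A))/4.
Nonzero projections over blades of grade <= 2: e1 e2: (e1 e2)^2 = +1, tr(M rho(e1 e2)) = 32, coefficient 8; e2 e3: (e2 e3)^2 = -1, tr(M rho(e2 e3)) = -8, coefficient 2; e3 e4: (e3 e4)^2 = -1, tr(M rho(e3 e4)) = -8/3, coefficient 2/3. Every other blade of grade <= 2 projects to 0.
Answer: 8*e1 e2 + 2*e2 e3 + 2/3*e3 e4


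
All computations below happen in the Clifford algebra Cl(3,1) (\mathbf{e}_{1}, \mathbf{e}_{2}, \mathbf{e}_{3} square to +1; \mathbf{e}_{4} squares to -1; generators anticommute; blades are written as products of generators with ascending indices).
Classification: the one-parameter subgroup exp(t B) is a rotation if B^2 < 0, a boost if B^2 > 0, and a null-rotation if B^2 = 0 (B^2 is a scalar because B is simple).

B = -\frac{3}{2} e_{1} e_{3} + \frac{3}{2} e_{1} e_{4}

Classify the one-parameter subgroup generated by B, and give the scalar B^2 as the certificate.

B^2 term by term: the squares give (-\frac{3}{2})^2*(e_{1} e_{3})^2 + (\frac{3}{2})^2*(e_{1} e_{4})^2 = \frac{9}{4}*(-1) + \frac{9}{4}*(+1) = 0 (each basis 2-blade squares to minus the product of its generators' squares); cross terms between blades sharing an index anticommute and cancel. So B^2 = 0.
Answer: null-rotation, certificate B^2 = 0. The scalar 0 is the complete invariant here: its sign names the subgroup type.


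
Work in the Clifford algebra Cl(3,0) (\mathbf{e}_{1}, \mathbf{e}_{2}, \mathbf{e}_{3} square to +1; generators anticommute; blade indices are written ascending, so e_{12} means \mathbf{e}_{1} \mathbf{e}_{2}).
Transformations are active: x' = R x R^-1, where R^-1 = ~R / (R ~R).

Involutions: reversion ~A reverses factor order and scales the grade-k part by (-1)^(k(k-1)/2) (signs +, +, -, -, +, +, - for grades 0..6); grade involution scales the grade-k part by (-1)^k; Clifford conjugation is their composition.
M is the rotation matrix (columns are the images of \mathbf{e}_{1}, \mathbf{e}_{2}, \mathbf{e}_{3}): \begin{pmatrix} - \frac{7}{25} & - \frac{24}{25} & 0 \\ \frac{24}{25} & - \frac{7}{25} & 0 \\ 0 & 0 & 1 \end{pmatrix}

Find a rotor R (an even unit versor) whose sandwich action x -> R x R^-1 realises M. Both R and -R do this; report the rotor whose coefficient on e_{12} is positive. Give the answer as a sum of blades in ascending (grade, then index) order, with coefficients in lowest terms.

Method: write R = a + b12*e_{12} + b13*e_{13} + b23*e_{23} with a^2 + b12^2 + b13^2 + b23^2 = 1 (so R^-1 = ~R). Expanding the columns R e_j ~R gives tr M = 4a^2 - 1 and, from the antisymmetric part, M21 - M12 = -4a*b12, M13 - M31 = 4a*b13, M32 - M23 = -4a*b23.
Here tr M = \frac{11}{25}, so a^2 = (1 + tr M)/4 = \frac{9}{25} and a = ±\frac{3}{5}. Taking a = \frac{3}{5}: M21 - M12 = \frac{48}{25}, M13 - M31 = 0, M32 - M23 = 0, giving b12 = -\frac{4}{5}, b13 = 0, b23 = 0, i.e. R = \frac{3}{5} - \frac{4}{5} e_{12}.
Its e_{12} coefficient is negative, so report the other preimage -R.
Answer: -\frac{3}{5} + \frac{4}{5} e_{12}. Key observation: the double cover Spin(3) -> SO(3) sends R and -R to the same matrix (trace \frac{11}{25} here), so the stated sign of the e_{12} coefficient is what selects one sheet.


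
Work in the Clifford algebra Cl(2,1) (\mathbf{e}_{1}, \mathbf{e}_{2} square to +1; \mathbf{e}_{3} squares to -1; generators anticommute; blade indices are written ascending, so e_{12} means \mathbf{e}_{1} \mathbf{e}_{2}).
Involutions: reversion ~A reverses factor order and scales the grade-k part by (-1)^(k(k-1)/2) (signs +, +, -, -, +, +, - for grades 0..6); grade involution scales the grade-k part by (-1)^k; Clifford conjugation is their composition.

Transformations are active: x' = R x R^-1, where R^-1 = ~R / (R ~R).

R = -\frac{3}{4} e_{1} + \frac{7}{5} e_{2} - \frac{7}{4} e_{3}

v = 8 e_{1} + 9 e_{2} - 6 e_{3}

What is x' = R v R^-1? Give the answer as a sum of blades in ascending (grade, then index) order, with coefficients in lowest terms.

~R = -\frac{3}{4} e_{1} + \frac{7}{5} e_{2} - \frac{7}{4} e_{3}, and R ~R = -\frac{27}{50}, so R^-1 = ~R / (-\frac{27}{50}).
R v = -\frac{39}{10} - \frac{359}{20} e_{12} + \frac{37}{2} e_{13} + \frac{147}{20} e_{23}
Answer: -\frac{113}{6} e_{1} + \frac{101}{9} e_{2} - \frac{347}{18} e_{3}


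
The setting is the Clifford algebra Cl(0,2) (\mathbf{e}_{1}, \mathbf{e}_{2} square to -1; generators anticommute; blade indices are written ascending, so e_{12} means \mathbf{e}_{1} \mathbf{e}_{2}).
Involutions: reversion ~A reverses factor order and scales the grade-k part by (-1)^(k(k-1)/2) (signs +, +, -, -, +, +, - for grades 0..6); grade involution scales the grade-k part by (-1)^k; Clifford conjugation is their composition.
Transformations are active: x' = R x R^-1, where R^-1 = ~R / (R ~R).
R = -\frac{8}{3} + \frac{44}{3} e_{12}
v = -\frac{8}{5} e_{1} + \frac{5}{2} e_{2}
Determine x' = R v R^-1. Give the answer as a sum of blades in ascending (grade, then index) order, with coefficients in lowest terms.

~R = -\frac{8}{3} - \frac{44}{3} e_{12}, and R ~R = \frac{2000}{9}, so R^-1 = ~R / (\frac{2000}{9}).
R v = -\frac{162}{5} e_{1} - \frac{452}{15} e_{2}
Answer: \frac{1486}{625} e_{1} - \frac{2221}{1250} e_{2}


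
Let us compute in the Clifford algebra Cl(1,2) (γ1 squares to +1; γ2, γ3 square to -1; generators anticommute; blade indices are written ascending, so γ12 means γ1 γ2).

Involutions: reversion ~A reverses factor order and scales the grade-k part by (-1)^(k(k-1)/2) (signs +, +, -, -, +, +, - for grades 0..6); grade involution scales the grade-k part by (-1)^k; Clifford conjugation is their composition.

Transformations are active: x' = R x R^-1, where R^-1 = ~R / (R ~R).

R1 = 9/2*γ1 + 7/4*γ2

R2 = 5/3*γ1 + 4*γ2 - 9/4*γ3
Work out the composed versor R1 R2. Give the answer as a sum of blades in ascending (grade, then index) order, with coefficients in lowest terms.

Distribute over the terms of R1 (each basis-blade product reordered to ascending indices, repeated generators contracted through their squares):
(9/2*γ1) R2 = 15/2 + 18*γ12 - 81/8*γ13
(7/4*γ2) R2 = -7 - 35/12*γ12 - 63/16*γ23
Summing the partial products and collecting blades:
Answer: 1/2 + 181/12*γ12 - 81/8*γ13 - 63/16*γ23


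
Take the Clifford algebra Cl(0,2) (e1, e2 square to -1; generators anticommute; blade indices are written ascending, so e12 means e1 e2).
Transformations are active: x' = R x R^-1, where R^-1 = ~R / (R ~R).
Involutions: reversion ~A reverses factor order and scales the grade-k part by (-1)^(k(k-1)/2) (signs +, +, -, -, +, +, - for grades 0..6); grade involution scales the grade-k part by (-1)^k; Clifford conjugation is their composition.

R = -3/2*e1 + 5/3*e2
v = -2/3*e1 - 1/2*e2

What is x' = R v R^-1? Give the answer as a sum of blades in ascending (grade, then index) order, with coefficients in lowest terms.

~R = -3/2*e1 + 5/3*e2, and R ~R = -181/36, so R^-1 = ~R / (-181/36).
R v = -1/6 + 67/36*e12
Answer: 308/543*e1 + 221/362*e2


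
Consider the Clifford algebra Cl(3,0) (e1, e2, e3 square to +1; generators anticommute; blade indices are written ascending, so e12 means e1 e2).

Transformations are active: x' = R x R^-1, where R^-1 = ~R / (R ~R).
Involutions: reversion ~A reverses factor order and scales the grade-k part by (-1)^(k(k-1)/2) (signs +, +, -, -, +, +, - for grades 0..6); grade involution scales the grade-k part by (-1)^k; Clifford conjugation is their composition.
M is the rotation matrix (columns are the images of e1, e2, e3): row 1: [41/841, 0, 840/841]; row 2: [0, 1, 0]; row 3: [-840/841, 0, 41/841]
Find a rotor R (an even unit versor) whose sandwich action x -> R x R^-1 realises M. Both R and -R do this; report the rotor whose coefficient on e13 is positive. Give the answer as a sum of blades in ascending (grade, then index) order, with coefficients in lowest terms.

Method: write R = a + b12*e12 + b13*e13 + b23*e23 with a^2 + b12^2 + b13^2 + b23^2 = 1 (so R^-1 = ~R). Expanding the columns R e_j ~R gives tr M = 4a^2 - 1 and, from the antisymmetric part, M21 - M12 = -4a*b12, M13 - M31 = 4a*b13, M32 - M23 = -4a*b23.
Here tr M = 923/841, so a^2 = (1 + tr M)/4 = 441/841 and a = ±21/29. Taking a = 21/29: M21 - M12 = 0, M13 - M31 = 1680/841, M32 - M23 = 0, giving b12 = 0, b13 = 20/29, b23 = 0, i.e. R = 21/29 + 20/29*e13.
Its e13 coefficient is already positive.
Answer: 21/29 + 20/29*e13. Sheet selection: the two-to-one cover makes ±R indistinguishable at the matrix level (trace 923/841), so uniqueness comes from the required sign on e13.


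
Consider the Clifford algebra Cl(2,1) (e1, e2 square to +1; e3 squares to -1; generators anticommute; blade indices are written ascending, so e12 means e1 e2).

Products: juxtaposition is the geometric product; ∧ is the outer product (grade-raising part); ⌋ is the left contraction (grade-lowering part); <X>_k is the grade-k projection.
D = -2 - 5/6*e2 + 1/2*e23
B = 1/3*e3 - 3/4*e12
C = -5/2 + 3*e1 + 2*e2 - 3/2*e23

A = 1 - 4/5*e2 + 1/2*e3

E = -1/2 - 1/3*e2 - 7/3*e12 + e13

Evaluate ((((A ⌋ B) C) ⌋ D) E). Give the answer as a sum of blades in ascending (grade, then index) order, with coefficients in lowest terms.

step 1: -1/6 - 3/5*e1 + 1/3*e3 - 3/4*e12
step 2: -83/60 - 1/2*e1 + 17/12*e2 - 5/6*e3 + 27/40*e12 + 1/8*e13 - 5/12*e23 + 9/10*e123
step 3: 62/45 + 53/72*e2 + 17/24*e3 - 83/120*e23
step 4: -1009/1080 + 131/54*e1 - 1787/2160*e2 - 421/720*e3 - 545/216*e12 - 17/72*e13 + 419/720*e23 - 43/18*e123
Answer: -1009/1080 + 131/54*e1 - 1787/2160*e2 - 421/720*e3 - 545/216*e12 - 17/72*e13 + 419/720*e23 - 43/18*e123


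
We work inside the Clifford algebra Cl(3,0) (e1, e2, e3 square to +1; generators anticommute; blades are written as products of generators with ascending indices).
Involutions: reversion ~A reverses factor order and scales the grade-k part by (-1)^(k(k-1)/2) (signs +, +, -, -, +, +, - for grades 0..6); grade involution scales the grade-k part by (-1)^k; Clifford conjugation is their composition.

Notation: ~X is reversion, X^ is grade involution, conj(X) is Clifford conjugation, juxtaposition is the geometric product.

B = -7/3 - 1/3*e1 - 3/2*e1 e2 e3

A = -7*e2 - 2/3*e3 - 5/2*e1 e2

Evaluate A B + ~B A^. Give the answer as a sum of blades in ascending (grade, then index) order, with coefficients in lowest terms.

first term: 31/2*e2 - 79/36*e3 + 9/2*e1 e2 - 193/18*e1 e3
second term: -31/2*e2 + 79/36*e3 + 9/2*e1 e2 - 193/18*e1 e3
Answer: 9*e1 e2 - 193/9*e1 e3


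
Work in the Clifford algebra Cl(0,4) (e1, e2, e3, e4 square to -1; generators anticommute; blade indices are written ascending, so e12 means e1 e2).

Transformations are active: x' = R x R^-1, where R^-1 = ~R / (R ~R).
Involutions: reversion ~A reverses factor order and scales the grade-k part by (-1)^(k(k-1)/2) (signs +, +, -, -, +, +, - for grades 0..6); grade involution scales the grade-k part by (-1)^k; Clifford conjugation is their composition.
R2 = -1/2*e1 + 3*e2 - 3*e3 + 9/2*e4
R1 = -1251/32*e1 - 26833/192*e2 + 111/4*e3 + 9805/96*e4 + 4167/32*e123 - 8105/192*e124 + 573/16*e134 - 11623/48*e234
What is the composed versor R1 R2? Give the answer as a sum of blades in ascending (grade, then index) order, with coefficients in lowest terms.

Distribute over the terms of R2 (each basis-blade product reordered to ascending indices, repeated generators contracted through their squares):
R1 (-1/2*e1) = -1251/64 - 26833/384*e12 + 111/8*e13 + 9805/192*e14 + 4167/64*e23 - 8105/384*e24 + 573/32*e34 - 11623/96*e1234
R1 (3*e2) = 26833/64 - 3753/32*e12 + 12501/32*e13 - 8105/64*e14 - 333/4*e23 - 9805/32*e24 + 11623/16*e34 + 1719/16*e1234
R1 (-3*e3) = 333/4 + 12501/32*e12 + 3753/32*e13 - 1719/16*e14 + 26833/64*e23 + 11623/16*e24 + 9805/32*e34 - 8105/64*e1234
R1 (9/2*e4) = -29415/64 + 24315/128*e12 - 5157/32*e13 - 11259/64*e14 + 34869/32*e23 - 80499/128*e24 + 999/8*e34 + 37503/64*e1234
Summing the partial products and collecting blades:
Answer: 1495/64 + 9443/24*e12 + 11541/32*e13 - 68915/192*e14 + 47705/32*e23 - 44155/192*e24 + 9405/8*e34 + 10697/24*e1234


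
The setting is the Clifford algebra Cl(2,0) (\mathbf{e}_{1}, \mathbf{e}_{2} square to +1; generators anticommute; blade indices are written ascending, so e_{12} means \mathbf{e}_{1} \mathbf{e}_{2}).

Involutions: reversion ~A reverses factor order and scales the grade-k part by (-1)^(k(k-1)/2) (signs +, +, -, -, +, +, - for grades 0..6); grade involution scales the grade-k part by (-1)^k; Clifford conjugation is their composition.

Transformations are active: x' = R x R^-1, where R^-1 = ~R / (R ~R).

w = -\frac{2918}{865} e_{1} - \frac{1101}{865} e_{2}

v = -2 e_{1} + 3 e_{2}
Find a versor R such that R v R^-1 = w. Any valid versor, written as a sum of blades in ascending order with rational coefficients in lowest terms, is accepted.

A norm check does it: q(v) = q(w) = 13, hence R = v + w = -\frac{4648}{865} e_{1} + \frac{1494}{865} e_{2} realises the map — parallel part kept, (v - w)/2 negated, v carried to w.
Answer: -\frac{4648}{865} e_{1} + \frac{1494}{865} e_{2}


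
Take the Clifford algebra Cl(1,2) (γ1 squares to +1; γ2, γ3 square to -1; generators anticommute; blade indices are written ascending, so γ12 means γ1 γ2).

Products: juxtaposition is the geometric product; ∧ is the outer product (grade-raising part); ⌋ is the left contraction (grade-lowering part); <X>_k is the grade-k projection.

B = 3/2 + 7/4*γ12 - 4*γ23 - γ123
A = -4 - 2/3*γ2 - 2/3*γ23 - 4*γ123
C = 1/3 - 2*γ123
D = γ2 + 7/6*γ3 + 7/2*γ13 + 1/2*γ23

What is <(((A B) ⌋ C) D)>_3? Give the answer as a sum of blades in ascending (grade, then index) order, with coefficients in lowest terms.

step 1: -38/3 - 107/6*γ1 - γ2 - 29/3*γ3 - 7*γ12 - 1/2*γ13 + 15*γ23 - 2*γ123
step 2: -74/9 + 30*γ1 - γ2 + 14*γ3 - 58/3*γ12 + 2*γ13 + 107/3*γ23 + 76/3*γ123
step 3: -157/6 + 160/3*γ1 - 263/2*γ2 + 7105/54*γ3 - 2221/18*γ12 + 371/9*γ13 + 871/18*γ23 - 109/18*γ123
step 4: -109/18*γ123
Answer: -109/18*γ123


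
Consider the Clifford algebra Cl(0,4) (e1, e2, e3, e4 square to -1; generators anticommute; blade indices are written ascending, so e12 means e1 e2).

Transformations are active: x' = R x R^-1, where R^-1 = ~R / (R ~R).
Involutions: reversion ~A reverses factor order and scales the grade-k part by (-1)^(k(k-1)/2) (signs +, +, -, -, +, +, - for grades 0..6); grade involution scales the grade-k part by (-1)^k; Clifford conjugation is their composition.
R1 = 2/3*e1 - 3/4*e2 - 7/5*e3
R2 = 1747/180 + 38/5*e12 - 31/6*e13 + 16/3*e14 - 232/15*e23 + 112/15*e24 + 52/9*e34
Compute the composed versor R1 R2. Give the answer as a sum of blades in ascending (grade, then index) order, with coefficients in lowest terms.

Distribute over the terms of R1 (each basis-blade product reordered to ascending indices, repeated generators contracted through their squares):
(2/3*e1) R2 = 1747/270*e1 - 76/15*e2 + 31/9*e3 - 32/9*e4 - 464/45*e123 + 224/45*e124 + 104/27*e134
(-3/4*e2) R2 = -57/10*e1 - 1747/240*e2 - 58/5*e3 + 28/5*e4 - 31/8*e123 + 4*e124 - 13/3*e234
(-7/5*e3) R2 = 217/30*e1 + 1624/75*e2 - 12229/900*e3 + 364/45*e4 - 266/25*e123 + 112/15*e134 + 784/75*e234
Summing the partial products and collecting blades:
Answer: 2161/270*e1 + 3723/400*e2 - 6523/300*e3 + 152/15*e4 - 44687/1800*e123 + 404/45*e124 + 1528/135*e134 + 153/25*e234


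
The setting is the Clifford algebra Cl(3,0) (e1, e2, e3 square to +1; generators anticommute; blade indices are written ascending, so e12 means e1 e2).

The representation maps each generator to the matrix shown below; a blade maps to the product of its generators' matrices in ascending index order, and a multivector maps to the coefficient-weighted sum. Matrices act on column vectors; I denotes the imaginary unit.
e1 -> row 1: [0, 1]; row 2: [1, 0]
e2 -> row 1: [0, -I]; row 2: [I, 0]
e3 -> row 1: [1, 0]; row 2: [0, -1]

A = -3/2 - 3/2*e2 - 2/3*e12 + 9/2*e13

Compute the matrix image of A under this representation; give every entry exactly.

Bivector images (products of the table entries): rho(e12) = rho(e1)rho(e2) = row 1: [I, 0]; row 2: [0, -I]; rho(e13) = rho(e1)rho(e3) = row 1: [0, -1]; row 2: [1, 0].
M = (-3/2)*1 + (-3/2)*rho(e2) + (-2/3)*rho(e12) + (9/2)*rho(e13), summed entrywise (1 is the identity matrix):
Answer: row 1: [-3/2 - 2*I/3, -9/2 + 3*I/2]; row 2: [9/2 - 3*I/2, -3/2 + 2*I/3]


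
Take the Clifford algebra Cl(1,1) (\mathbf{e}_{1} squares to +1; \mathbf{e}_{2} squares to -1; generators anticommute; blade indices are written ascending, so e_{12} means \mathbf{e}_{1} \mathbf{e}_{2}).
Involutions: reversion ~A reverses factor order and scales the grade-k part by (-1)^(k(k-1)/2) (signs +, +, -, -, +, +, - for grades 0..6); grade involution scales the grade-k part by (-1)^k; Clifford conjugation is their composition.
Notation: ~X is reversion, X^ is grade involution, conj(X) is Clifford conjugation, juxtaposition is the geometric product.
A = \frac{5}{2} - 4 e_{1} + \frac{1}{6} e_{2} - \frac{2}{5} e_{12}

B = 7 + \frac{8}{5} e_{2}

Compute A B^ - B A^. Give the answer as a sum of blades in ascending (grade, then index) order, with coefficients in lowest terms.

first term: \frac{533}{30} - \frac{716}{25} e_{1} - \frac{17}{6} e_{2} + \frac{18}{5} e_{12}
second term: \frac{533}{30} + \frac{684}{25} e_{1} + \frac{17}{6} e_{2} - \frac{46}{5} e_{12}
Answer: -56 e_{1} - \frac{17}{3} e_{2} + \frac{64}{5} e_{12}


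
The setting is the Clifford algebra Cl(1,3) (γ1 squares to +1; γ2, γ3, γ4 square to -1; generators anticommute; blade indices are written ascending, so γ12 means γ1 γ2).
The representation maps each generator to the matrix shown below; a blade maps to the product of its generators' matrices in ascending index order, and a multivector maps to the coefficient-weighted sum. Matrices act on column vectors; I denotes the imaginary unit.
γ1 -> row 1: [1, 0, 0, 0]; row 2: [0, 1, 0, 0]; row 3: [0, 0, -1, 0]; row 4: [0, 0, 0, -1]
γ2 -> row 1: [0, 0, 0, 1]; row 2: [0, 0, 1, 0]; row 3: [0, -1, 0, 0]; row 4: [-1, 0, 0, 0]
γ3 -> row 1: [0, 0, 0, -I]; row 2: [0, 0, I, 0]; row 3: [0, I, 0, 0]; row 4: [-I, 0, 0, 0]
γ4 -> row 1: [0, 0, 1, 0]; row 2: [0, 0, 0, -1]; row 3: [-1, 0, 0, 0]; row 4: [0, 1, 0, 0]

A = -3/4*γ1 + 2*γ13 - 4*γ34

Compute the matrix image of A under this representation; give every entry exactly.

Bivector images (products of the table entries): rho(γ13) = rho(γ1)rho(γ3) = row 1: [0, 0, 0, -I]; row 2: [0, 0, I, 0]; row 3: [0, -I, 0, 0]; row 4: [I, 0, 0, 0]; rho(γ34) = rho(γ3)rho(γ4) = row 1: [0, -I, 0, 0]; row 2: [-I, 0, 0, 0]; row 3: [0, 0, 0, -I]; row 4: [0, 0, -I, 0].
M = (-3/4)*rho(γ1) + (2)*rho(γ13) + (-4)*rho(γ34), summed entrywise:
Answer: row 1: [-3/4, 4*I, 0, -2*I]; row 2: [4*I, -3/4, 2*I, 0]; row 3: [0, -2*I, 3/4, 4*I]; row 4: [2*I, 0, 4*I, 3/4]


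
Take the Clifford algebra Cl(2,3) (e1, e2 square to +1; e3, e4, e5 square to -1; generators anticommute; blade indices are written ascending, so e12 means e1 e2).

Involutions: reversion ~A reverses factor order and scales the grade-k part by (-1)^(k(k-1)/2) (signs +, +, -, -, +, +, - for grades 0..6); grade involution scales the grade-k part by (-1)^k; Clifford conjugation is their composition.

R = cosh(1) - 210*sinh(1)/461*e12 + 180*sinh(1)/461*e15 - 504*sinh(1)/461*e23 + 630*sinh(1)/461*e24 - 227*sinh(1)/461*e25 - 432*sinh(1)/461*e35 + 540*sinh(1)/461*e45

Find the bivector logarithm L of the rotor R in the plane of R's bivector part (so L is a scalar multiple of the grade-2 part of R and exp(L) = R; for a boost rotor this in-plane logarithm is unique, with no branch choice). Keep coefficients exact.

The scalar part of R is cosh(1), so cosh pins the rapidity up to sign — the sign comes from the bivector part; dividing that part by sinh of the rapidity yields the plane, and the in-plane L = rapidity * plane is unique because the two sign choices cancel.
Concretely: cosh(rapidity) = cosh(1) gives rapidity = ±1, and since rapidity/sinh(rapidity) is even the sign is immaterial: L = (rapidity/sinh(rapidity)) * <R>_2 = (1/sinh(1)) * <R>_2.
Answer: -210/461*e12 + 180/461*e15 - 504/461*e23 + 630/461*e24 - 227/461*e25 - 432/461*e35 + 540/461*e45


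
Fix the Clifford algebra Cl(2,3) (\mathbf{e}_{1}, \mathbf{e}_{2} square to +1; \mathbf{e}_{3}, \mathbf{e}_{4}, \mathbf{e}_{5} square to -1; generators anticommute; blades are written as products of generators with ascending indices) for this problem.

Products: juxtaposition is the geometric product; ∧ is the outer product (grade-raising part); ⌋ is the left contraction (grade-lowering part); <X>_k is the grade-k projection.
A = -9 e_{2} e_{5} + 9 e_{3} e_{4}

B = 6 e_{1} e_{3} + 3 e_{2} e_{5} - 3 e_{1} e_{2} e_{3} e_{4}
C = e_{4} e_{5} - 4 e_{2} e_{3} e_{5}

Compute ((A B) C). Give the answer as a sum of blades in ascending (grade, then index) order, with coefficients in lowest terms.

step 1: -27 + 27 e_{1} e_{2} + 54 e_{1} e_{4} + 54 e_{1} e_{2} e_{3} e_{5} - 27 e_{1} e_{3} e_{4} e_{5} + 27 e_{2} e_{3} e_{4} e_{5}
step 2: 216 e_{1} + 108 e_{4} + 27 e_{1} e_{3} - 54 e_{1} e_{5} - 27 e_{2} e_{3} - 27 e_{4} e_{5} - 108 e_{1} e_{2} e_{4} - 108 e_{1} e_{3} e_{5} + 108 e_{2} e_{3} e_{5} + 54 e_{1} e_{2} e_{3} e_{4} + 27 e_{1} e_{2} e_{4} e_{5} - 216 e_{1} e_{2} e_{3} e_{4} e_{5}
Answer: 216 e_{1} + 108 e_{4} + 27 e_{1} e_{3} - 54 e_{1} e_{5} - 27 e_{2} e_{3} - 27 e_{4} e_{5} - 108 e_{1} e_{2} e_{4} - 108 e_{1} e_{3} e_{5} + 108 e_{2} e_{3} e_{5} + 54 e_{1} e_{2} e_{3} e_{4} + 27 e_{1} e_{2} e_{4} e_{5} - 216 e_{1} e_{2} e_{3} e_{4} e_{5}


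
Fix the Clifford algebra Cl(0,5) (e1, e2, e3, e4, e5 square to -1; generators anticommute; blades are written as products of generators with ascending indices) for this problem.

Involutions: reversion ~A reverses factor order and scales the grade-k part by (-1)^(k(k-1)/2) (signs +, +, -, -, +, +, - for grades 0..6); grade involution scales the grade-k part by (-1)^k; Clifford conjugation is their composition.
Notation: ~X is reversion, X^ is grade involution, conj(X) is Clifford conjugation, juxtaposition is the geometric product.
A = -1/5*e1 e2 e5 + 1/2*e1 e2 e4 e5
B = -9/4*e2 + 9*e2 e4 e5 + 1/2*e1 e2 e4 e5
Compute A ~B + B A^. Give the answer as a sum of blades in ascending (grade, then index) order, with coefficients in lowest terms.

first term: 1/4 - 9/2*e1 + 1/10*e4 + 9/5*e1 e4 + 9/20*e1 e5 + 9/8*e1 e4 e5
second term: 1/4 - 9/2*e1 + 1/10*e4 - 9/5*e1 e4 - 9/20*e1 e5 - 9/8*e1 e4 e5
Answer: 1/2 - 9*e1 + 1/5*e4


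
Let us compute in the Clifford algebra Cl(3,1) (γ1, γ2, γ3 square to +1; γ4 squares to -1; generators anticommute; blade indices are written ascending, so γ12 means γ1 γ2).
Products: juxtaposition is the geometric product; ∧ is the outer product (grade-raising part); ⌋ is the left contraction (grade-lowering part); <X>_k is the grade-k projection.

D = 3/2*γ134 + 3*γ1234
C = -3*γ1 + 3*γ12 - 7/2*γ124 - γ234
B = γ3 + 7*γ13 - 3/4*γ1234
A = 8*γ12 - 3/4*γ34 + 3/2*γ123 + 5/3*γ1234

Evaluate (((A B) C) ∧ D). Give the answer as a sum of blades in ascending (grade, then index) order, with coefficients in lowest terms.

step 1: 5/4 + 21/2*γ2 + 15/8*γ4 + 33/16*γ12 + 21/4*γ14 - 56*γ23 + 35/3*γ24 + 6*γ34 + 8*γ123 - 5/3*γ124
step 2: -17/48 - 913/12*γ1 + 297/16*γ2 - 37/3*γ3 - 897/32*γ4 + 669/16*γ12 + 499/3*γ13 + 123/8*γ14 - 177/8*γ23 + 83/4*γ24 + 35/2*γ34 + 777/4*γ123 - 135/4*γ124 - 3457/16*γ134 - 5/4*γ234 + 18*γ1234
step 3: -17/32*γ134 - 925/32*γ1234
Answer: -17/32*γ134 - 925/32*γ1234
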